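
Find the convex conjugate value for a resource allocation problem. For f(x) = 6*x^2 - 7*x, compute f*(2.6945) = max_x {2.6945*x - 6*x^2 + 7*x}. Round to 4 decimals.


f*(y) = sup_x {y*x - a*x^2 - b*x} = sup_x {(y-b)*x - a*x^2}
FOC: (y - b) - 2a*x = 0 => x* = (y - b)/(2a)
x* = (2.6945 + 7)/(2*6) = 0.8079
f*(2.6945) = (y-b)^2/(4a) = (2.6945 + 7)^2/(4*6)
= 93.9833/24 = 3.916


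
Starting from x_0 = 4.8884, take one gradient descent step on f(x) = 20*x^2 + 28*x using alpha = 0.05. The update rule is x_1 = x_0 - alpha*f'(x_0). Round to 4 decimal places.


We compute the gradient at x_0 and apply the update.
f'(x) = 40*x + 28
f'(4.8884) = 40*4.8884 + 28 = 223.536
x_1 = 4.8884 - 0.05*223.536 = -6.2884


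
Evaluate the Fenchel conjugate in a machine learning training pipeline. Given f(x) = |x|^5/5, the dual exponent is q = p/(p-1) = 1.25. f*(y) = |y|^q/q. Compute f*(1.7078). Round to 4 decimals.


The conjugate exponent q satisfies 1/p + 1/q = 1.
p = 5, so q = 5/(5 - 1) = 1.25
|y|^q = 1.7078^1.25 = 1.9523
f*(1.7078) = 1.9523 / 1.25 = 1.5618


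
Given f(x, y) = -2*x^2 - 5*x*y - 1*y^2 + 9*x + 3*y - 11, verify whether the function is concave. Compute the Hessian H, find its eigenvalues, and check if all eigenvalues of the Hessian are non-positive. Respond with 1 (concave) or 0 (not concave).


The Hessian of f(x,y) = -2*x^2 - 5*x*y - 1*y^2 + 9*x + 3*y - 11 is:
H = [[-4, -5], [-5, -2]]
Trace = -4 - 2 = -6
Determinant = -4*-2 - (-5)^2 = -17
Discriminant = (-6)^2 - 4*-17 = 104.0
Eigenvalues: lambda_1 = -8.099, lambda_2 = 2.099
The function is not concave.

0


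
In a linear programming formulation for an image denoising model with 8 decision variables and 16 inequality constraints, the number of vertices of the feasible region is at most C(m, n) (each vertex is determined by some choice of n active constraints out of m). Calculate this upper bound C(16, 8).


Each vertex corresponds to some choice of n active constraints out of m, so the number of vertices is at most C(m, n) = m! / (n!(m-n)!).
m = 16, n = 8
Numerator: 16 * 15 * 14 * 13 * 12 * 11 * 10 * 9
Denominator: 8! = 40320
C(16, 8) = 12870


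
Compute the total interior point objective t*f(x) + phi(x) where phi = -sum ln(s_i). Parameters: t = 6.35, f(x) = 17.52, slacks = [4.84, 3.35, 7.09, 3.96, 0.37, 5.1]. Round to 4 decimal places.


Step 1: Compute log-barrier.
ln values: [1.5769, 1.209, 1.9587, 1.3762, -0.9943, 1.6292]
phi = -(1.5769 + 1.209 + 1.9587 + 1.3762 - 0.9943 + 1.6292) = -6.7558
Step 2: Compute augmented objective.
t*f(x) = 6.35*17.52 = 111.252
Total = 111.252 - 6.7558 = 104.4962


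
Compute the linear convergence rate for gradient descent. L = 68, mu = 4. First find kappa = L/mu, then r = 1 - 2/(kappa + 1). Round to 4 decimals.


Step 1: Compute the condition number.
kappa = L/mu = 68/4 = 17.0
Step 2: Compute the convergence rate.
r = 1 - 2/(kappa + 1) = 1 - 2*mu/(L + mu) = (L - mu)/(L + mu) = 64/72 = 0.8889


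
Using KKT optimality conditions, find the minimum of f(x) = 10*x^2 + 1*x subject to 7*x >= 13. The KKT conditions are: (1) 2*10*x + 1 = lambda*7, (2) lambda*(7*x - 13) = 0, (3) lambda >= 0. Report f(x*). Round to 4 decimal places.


Step 1: Try lambda = 0 (constraint inactive).
x_unc = -1/(2*10) = -0.05
Check: 7*-0.05 = -0.35 < 13 -- violated!
Step 2: Constraint must be active: 7*x = 13
x* = 13/7 = 1.8571 (rounded; the exact value 13/7 is used below)
lambda = (2*10*(13/7) + 1)/7 = 5.449
Step 3: Compute optimal value.
f(x*) = 10*(13/7)^2 + 1*(13/7) = 36.3469


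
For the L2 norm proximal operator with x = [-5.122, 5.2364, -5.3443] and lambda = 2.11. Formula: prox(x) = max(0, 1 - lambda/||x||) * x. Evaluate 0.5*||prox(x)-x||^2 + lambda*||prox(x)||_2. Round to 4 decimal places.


Step 1: Compute ||x||.
||x|| = 9.0673
Step 2: Compute scaling factor.
scale = max(0, 1 - 2.11/9.0673) = 0.7673
Step 3: prox(x) = [-3.9301, 4.0179, -4.1007]
||prox(x)|| = 6.9573
Step 4: Proximal objective.
0.5*||prox-x||^2 = 2.2261
lambda*||prox|| = 14.6799
Total = 16.906


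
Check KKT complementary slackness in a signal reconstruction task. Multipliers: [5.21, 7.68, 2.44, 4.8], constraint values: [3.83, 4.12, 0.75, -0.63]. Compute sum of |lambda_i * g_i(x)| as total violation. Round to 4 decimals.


KKT complementary slackness check:
lambda_1 * g_1 = 5.21 * 3.83 = 19.9543
lambda_2 * g_2 = 7.68 * 4.12 = 31.6416
lambda_3 * g_3 = 2.44 * 0.75 = 1.83
lambda_4 * g_4 = 4.8 * -0.63 = -3.024
Total violation = 19.9543 + 31.6416 + 1.83 + 3.024 = 56.4499


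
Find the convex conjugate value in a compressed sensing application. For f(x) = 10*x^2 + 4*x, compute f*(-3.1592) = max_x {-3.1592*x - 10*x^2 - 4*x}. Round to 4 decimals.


f*(y) = sup_x {y*x - a*x^2 - b*x} = sup_x {(y-b)*x - a*x^2}
FOC: (y - b) - 2a*x = 0 => x* = (y - b)/(2a)
x* = (-3.1592 - 4)/(2*10) = -0.358
f*(-3.1592) = (y-b)^2/(4a) = (-3.1592 - 4)^2/(4*10)
= 51.2541/40 = 1.2814


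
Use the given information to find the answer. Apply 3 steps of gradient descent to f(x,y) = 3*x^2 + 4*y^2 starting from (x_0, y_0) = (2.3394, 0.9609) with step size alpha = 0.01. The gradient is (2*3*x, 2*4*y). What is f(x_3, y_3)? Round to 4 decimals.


Gradient descent on f(x,y) = 3*x^2 + 4*y^2.
Starting point: (2.3394, 0.9609), alpha = 0.01
Step 1: grad_x = 2*3*2.3394 = 14.0364, grad_y = 2*4*0.9609 = 7.6872
  x_1 = 2.3394 - 0.01*14.0364 = 2.199
  y_1 = 0.9609 - 0.01*7.6872 = 0.884
Step 2: grad_x = 2*3*2.199 = 13.1942, grad_y = 2*4*0.884 = 7.0722
  x_2 = 2.199 - 0.01*13.1942 = 2.0671
  y_2 = 0.884 - 0.01*7.0722 = 0.8133
Step 3: grad_x = 2*3*2.0671 = 12.4026, grad_y = 2*4*0.8133 = 6.5064
  x_3 = 2.0671 - 0.01*12.4026 = 1.9431
  y_3 = 0.8133 - 0.01*6.5064 = 0.7482
f(1.9431, 0.7482) = 3*1.9431^2 + 4*0.7482^2 = 13.566


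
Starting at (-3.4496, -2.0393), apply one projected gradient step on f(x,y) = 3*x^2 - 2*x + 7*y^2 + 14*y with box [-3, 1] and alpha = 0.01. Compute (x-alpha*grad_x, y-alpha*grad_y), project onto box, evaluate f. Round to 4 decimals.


Step 1: Compute gradient at (-3.4496, -2.0393).
grad_x = 2*3*-3.4496 - 2 = -22.6976
grad_y = 2*7*-2.0393 + 14 = -14.5502
Step 2: Gradient step.
x_raw = -3.4496 - 0.01*-22.6976 = -3.2226
y_raw = -2.0393 - 0.01*-14.5502 = -1.8938
Step 3: Project onto [-3, 1].
x_proj = clip(-3.2226) = -3.0
y_proj = clip(-1.8938) = -1.8938
Step 4: Evaluate f.
f(-3.0, -1.8938) = 31.5921


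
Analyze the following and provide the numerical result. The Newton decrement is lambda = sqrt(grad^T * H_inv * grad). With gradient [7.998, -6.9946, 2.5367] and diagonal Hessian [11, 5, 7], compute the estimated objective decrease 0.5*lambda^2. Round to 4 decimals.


Step 1: H is diagonal, so H^(-1) * g = [0.7271, -1.3989, 0.3624].
Step 2: g^T H^(-1) g = sum_i g_i^2 / H_ii
  = (7.998)^2/11 + (-6.9946)^2/5 + (2.5367)^2/7
  = 5.8153 + 9.7849 + 0.9193 = 16.5194
Step 3: Objective decrease = 0.5 * g^T H^(-1) g = 8.2597


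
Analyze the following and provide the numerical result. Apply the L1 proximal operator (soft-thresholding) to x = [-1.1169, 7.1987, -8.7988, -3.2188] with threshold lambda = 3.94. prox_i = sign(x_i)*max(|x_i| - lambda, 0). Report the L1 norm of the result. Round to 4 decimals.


Soft-thresholding with lambda = 3.94:
prox(-1.1169) = sign(-1.1169)*max(|-1.1169| - 3.94, 0) = 0.0
prox(7.1987) = sign(7.1987)*max(|7.1987| - 3.94, 0) = 3.2587
prox(-8.7988) = sign(-8.7988)*max(|-8.7988| - 3.94, 0) = -4.8588
prox(-3.2188) = sign(-3.2188)*max(|-3.2188| - 3.94, 0) = 0.0
prox(x) = [0.0, 3.2587, -4.8588, 0.0]
||prox(x)||_1 = 0.0 + 3.2587 + 4.8588 + 0.0 = 8.1175


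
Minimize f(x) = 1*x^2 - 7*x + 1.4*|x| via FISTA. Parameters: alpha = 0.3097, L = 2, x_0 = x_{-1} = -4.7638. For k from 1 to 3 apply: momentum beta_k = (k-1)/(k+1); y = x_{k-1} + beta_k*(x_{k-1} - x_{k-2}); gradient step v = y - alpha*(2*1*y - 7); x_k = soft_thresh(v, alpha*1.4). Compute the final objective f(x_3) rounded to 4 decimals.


FISTA on f(x) = 1*x^2 - 7*x + 1.4*|x|
L = 2, alpha = 0.3097
Iteration 1: beta = 0.0, y = -4.7638 + 0.0*(-4.7638 + 4.7638) = -4.7638
  grad(y) = -16.5276, v = y - alpha*grad = 0.3548
  prox(v) = soft_thresh(0.3548, 0.4336) = 0.0
Iteration 2: beta = 0.3333, y = 0.0 + 0.3333*(0.0 + 4.7638) = 1.5879
  grad(y) = -3.8241, v = y - alpha*grad = 2.7723
  prox(v) = soft_thresh(2.7723, 0.4336) = 2.3387
Iteration 3: beta = 0.5, y = 2.3387 + 0.5*(2.3387 - 0.0) = 3.508
  grad(y) = 0.0161, v = y - alpha*grad = 3.5031
  prox(v) = soft_thresh(3.5031, 0.4336) = 3.0695
f(x_3) = 1*3.0695^2 - 7*3.0695 + 1.4*|3.0695| = -7.7674


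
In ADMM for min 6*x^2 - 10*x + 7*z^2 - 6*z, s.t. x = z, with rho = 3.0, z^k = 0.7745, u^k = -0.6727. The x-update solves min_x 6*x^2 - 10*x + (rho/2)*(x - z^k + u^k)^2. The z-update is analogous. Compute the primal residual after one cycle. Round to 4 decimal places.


ADMM iteration with rho = 3.0, z^k = 0.7745, u^k = -0.6727
Step 1: x-update.
Minimize 6*x^2 - 10*x + (3.0/2)*(x - 0.7745 - 0.6727)^2
FOC: (2*6 + 3.0)*x = 10 + 3.0*(0.7745 + 0.6727)
x^{k+1} = 0.9561
Step 2: z-update.
Minimize 7*z^2 - 6*z + (3.0/2)*(0.9561 - z - 0.6727)^2
FOC: (2*7 + 3.0)*z = 6 + 3.0*(0.9561 - 0.6727)
z^{k+1} = 0.403
Step 3: u-update.
u^{k+1} = -0.6727 + 0.9561 - 0.403 = -0.1195
Step 4: Primal residual = |0.9561 - 0.403| = 0.5532


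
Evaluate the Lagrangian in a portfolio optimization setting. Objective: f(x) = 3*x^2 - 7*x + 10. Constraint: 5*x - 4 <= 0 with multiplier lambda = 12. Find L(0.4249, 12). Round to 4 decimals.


Step 1: Evaluate f(x).
f(0.4249) = 3*0.4249^2 - 7*0.4249 + 10 = 7.5673
Step 2: Evaluate g(x).
g(0.4249) = 5*0.4249 - 4 = -1.8755
Step 3: Compute Lagrangian.
L = 7.5673 + 12*-1.8755 = -14.9387


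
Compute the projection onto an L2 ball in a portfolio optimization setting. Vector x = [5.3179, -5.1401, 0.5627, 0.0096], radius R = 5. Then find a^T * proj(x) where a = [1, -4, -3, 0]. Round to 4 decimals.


Step 1: Compute ||x|| (intermediates to 6 decimals).
||x|| = sqrt(5.3179^2 + (-5.1401)^2 + 0.5627^2 + 0.0096^2) = 7.417372
Step 2: Project.
Since ||x|| > R, scale = R/||x|| = 5/7.417372 = 0.674093, proj(x) = scale * x
proj(x) = [3.584759, -3.464905, 0.379312, 0.006471]
Step 3: Dot product.
a^T * proj(x) = 1*3.584759 - 4*(-3.464905) - 3*0.379312 + 0*0.006471 = 16.3064


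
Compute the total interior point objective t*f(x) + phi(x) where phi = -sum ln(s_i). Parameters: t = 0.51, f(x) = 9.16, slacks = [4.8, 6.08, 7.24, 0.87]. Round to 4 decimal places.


Step 1: Compute log-barrier.
ln values: [1.5686, 1.805, 1.9796, -0.1393]
phi = -(1.5686 + 1.805 + 1.9796 - 0.1393) = -5.214
Step 2: Compute augmented objective.
t*f(x) = 0.51*9.16 = 4.6716
Total = 4.6716 - 5.214 = -0.5424


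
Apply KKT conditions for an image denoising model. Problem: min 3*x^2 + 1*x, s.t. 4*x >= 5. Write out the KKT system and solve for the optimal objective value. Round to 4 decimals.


Step 1: Try lambda = 0 (constraint inactive).
x_unc = -1/(2*3) = -0.1667
Check: 4*-0.1667 = -0.6668 < 5 -- violated!
Step 2: Constraint must be active: 4*x = 5
x* = 5/4 = 1.25
lambda = (2*3*1.25 + 1)/4 = 2.125
Step 3: Compute optimal value.
f(x*) = 3*1.25^2 + 1*1.25 = 5.9375


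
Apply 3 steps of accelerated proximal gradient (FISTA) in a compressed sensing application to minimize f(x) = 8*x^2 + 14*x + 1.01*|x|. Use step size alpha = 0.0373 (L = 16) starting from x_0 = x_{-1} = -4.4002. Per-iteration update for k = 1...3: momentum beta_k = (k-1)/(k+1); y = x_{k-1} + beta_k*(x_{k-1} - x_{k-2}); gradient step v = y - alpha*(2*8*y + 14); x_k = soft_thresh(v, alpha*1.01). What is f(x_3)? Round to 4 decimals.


FISTA on f(x) = 8*x^2 + 14*x + 1.01*|x|
L = 16, alpha = 0.0373
Iteration 1: beta = 0.0, y = -4.4002 + 0.0*(-4.4002 + 4.4002) = -4.4002
  grad(y) = -56.4032, v = y - alpha*grad = -2.2964
  prox(v) = soft_thresh(-2.2964, 0.0377) = -2.2587
Iteration 2: beta = 0.3333, y = -2.2587 + 0.3333*(-2.2587 + 4.4002) = -1.5449
  grad(y) = -10.7176, v = y - alpha*grad = -1.1451
  prox(v) = soft_thresh(-1.1451, 0.0377) = -1.1074
Iteration 3: beta = 0.5, y = -1.1074 + 0.5*(-1.1074 + 2.2587) = -0.5318
  grad(y) = 5.4916, v = y - alpha*grad = -0.7366
  prox(v) = soft_thresh(-0.7366, 0.0377) = -0.6989
f(x_3) = 8*(-0.6989)^2 + 14*(-0.6989) + 1.01*|-0.6989| = -5.1711


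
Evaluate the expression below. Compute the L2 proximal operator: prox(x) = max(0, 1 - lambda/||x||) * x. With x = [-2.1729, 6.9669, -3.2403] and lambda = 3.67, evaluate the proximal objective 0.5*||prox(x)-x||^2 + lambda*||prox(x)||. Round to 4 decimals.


Step 1: Compute ||x||.
||x|| = 7.9849
Step 2: Compute scaling factor.
scale = max(0, 1 - 3.67/7.9849) = 0.5404
Step 3: prox(x) = [-1.1742, 3.7648, -1.751]
||prox(x)|| = 4.3149
Step 4: Proximal objective.
0.5*||prox-x||^2 = 6.7345
lambda*||prox|| = 15.8357
Total = 22.5702


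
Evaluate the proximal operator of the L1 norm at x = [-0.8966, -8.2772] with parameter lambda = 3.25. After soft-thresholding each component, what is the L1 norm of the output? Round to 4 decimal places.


Soft-thresholding with lambda = 3.25:
prox(-0.8966) = sign(-0.8966)*max(|-0.8966| - 3.25, 0) = 0.0
prox(-8.2772) = sign(-8.2772)*max(|-8.2772| - 3.25, 0) = -5.0272
prox(x) = [0.0, -5.0272]
||prox(x)||_1 = 0.0 + 5.0272 = 5.0272


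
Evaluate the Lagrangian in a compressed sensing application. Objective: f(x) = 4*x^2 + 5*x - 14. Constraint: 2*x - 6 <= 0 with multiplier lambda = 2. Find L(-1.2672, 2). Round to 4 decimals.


Step 1: Evaluate f(x).
f(-1.2672) = 4*(-1.2672)^2 + 5*(-1.2672) - 14 = -13.9128
Step 2: Evaluate g(x).
g(-1.2672) = 2*-1.2672 - 6 = -8.5344
Step 3: Compute Lagrangian.
L = -13.9128 + 2*-8.5344 = -30.9816


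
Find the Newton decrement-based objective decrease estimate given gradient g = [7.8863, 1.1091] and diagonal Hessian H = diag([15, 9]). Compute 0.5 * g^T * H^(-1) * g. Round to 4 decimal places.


Step 1: H is diagonal, so H^(-1) * g = [0.5258, 0.1232].
Step 2: g^T H^(-1) g = sum_i g_i^2 / H_ii
  = (7.8863)^2/15 + (1.1091)^2/9
  = 4.1462 + 0.1367 = 4.2829
Step 3: Objective decrease = 0.5 * g^T H^(-1) g = 2.1415


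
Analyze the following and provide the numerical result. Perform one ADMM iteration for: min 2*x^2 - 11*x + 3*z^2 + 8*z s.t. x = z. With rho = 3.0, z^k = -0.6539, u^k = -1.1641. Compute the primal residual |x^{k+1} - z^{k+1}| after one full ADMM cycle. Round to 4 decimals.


ADMM iteration with rho = 3.0, z^k = -0.6539, u^k = -1.1641
Step 1: x-update.
Minimize 2*x^2 - 11*x + (3.0/2)*(x + 0.6539 - 1.1641)^2
FOC: (2*2 + 3.0)*x = 11 + 3.0*(-0.6539 + 1.1641)
x^{k+1} = 1.7901
Step 2: z-update.
Minimize 3*z^2 + 8*z + (3.0/2)*(1.7901 - z - 1.1641)^2
FOC: (2*3 + 3.0)*z = -8 + 3.0*(1.7901 - 1.1641)
z^{k+1} = -0.6802
Step 3: u-update.
u^{k+1} = -1.1641 + 1.7901 + 0.6802 = 1.3062
Step 4: Primal residual = |1.7901 + 0.6802| = 2.4703


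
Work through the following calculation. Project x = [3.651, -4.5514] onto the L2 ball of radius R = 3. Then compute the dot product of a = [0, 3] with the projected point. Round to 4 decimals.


Step 1: Compute ||x|| (intermediates to 6 decimals).
||x|| = sqrt(3.651^2 + (-4.5514)^2) = 5.834813
Step 2: Project.
Since ||x|| > R, scale = R/||x|| = 3/5.834813 = 0.514155, proj(x) = scale * x
proj(x) = [1.87718, -2.340125]
Step 3: Dot product.
a^T * proj(x) = 0*1.87718 + 3*(-2.340125) = -7.0204


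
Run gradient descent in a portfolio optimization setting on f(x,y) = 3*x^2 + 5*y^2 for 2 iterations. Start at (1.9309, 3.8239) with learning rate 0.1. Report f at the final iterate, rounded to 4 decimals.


Gradient descent on f(x,y) = 3*x^2 + 5*y^2.
Starting point: (1.9309, 3.8239), alpha = 0.1
Step 1: grad_x = 2*3*1.9309 = 11.5854, grad_y = 2*5*3.8239 = 38.239
  x_1 = 1.9309 - 0.1*11.5854 = 0.7724
  y_1 = 3.8239 - 0.1*38.239 = -0.0
Step 2: grad_x = 2*3*0.7724 = 4.6342, grad_y = 2*5*-0.0 = -0.0
  x_2 = 0.7724 - 0.1*4.6342 = 0.3089
  y_2 = -0.0 - 0.1*-0.0 = 0.0
f(0.3089, 0.0) = 3*0.3089^2 + 5*0.0^2 = 0.2863


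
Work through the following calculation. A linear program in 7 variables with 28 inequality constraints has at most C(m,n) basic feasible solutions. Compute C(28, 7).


Each vertex corresponds to some choice of n active constraints out of m, so the number of vertices is at most C(m, n) = m! / (n!(m-n)!).
m = 28, n = 7
Numerator: 28 * 27 * 26 * 25 * 24 * 23 * 22
Denominator: 7! = 5040
C(28, 7) = 1184040


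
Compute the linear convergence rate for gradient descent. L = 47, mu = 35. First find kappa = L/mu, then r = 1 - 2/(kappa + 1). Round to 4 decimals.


Step 1: Compute the condition number.
kappa = L/mu = 47/35 = 1.3429
Step 2: Compute the convergence rate.
r = 1 - 2/(kappa + 1) = 1 - 2*mu/(L + mu) = (L - mu)/(L + mu) = 12/82 = 0.1463


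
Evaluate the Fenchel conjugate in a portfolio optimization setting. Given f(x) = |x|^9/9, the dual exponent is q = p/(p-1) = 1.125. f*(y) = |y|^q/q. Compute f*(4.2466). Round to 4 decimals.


The conjugate exponent q satisfies 1/p + 1/q = 1.
p = 9, so q = 9/(9 - 1) = 1.125
|y|^q = 4.2466^1.125 = 5.088
f*(4.2466) = 5.088 / 1.125 = 4.5227


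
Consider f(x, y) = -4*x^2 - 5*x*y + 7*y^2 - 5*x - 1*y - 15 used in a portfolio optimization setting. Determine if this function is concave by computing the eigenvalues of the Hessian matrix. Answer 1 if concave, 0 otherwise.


The Hessian of f(x,y) = -4*x^2 - 5*x*y + 7*y^2 - 5*x - 1*y - 15 is:
H = [[-8, -5], [-5, 14]]
Trace = -8 + 14 = 6
Determinant = -8*14 - (-5)^2 = -137
Discriminant = (6)^2 - 4*-137 = 584.0
Eigenvalues: lambda_1 = -9.083, lambda_2 = 15.083
The function is not concave.

0


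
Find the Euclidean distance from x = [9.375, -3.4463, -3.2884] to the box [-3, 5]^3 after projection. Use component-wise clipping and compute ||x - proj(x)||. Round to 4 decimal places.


Project each component onto [-3, 5].
clip(9.375) = 5.0, clip(-3.4463) = -3.0, clip(-3.2884) = -3.0
Projection = [5.0, -3.0, -3.0]
Squared diffs: [19.1406, 0.1992, 0.0832]
Distance = sqrt(19.423) = 4.4072


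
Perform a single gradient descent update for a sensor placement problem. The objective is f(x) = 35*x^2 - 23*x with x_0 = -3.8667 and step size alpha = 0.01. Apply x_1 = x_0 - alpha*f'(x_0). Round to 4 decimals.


We compute the gradient at x_0 and apply the update.
f'(x) = 70*x - 23
f'(-3.8667) = 70*-3.8667 - 23 = -293.669
x_1 = -3.8667 - 0.01*-293.669 = -0.93


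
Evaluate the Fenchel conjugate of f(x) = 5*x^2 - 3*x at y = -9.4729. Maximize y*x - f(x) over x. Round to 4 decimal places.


f*(y) = sup_x {y*x - a*x^2 - b*x} = sup_x {(y-b)*x - a*x^2}
FOC: (y - b) - 2a*x = 0 => x* = (y - b)/(2a)
x* = (-9.4729 + 3)/(2*5) = -0.6473
f*(-9.4729) = (y-b)^2/(4a) = (-9.4729 + 3)^2/(4*5)
= 41.8984/20 = 2.0949


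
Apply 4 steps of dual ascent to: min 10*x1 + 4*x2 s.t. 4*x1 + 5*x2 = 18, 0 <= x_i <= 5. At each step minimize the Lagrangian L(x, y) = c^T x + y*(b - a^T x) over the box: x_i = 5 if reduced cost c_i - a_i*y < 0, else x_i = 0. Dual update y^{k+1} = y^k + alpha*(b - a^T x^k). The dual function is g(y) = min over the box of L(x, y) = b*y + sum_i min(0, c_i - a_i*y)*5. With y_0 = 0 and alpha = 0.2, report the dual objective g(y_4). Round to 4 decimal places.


Dual ascent for LP: min 10*x1 + 4*x2, 4*x1 + 5*x2 = 18, 0 <= x_i <= 5
Step 1: y^k = 0.0, reduced costs: (10.0, 4.0)
  x^k = (0.0, 0.0), subgradient = b - a^T x = 18.0
  y^{k+1} = 0.0 + 0.2*18.0 = 3.6
Step 2: y^k = 3.6, reduced costs: (-4.4, -14.0)
  x^k = (5.0, 5.0), subgradient = b - a^T x = -27.0
  y^{k+1} = 3.6 + 0.2*-27.0 = -1.8
Step 3: y^k = -1.8, reduced costs: (17.2, 13.0)
  x^k = (0.0, 0.0), subgradient = b - a^T x = 18.0
  y^{k+1} = -1.8 + 0.2*18.0 = 1.8
Step 4: y^k = 1.8, reduced costs: (2.8, -5.0)
  x^k = (0.0, 5.0), subgradient = b - a^T x = -7.0
  y^{k+1} = 1.8 + 0.2*-7.0 = 0.4
Dual objective at y_4 = 0.4: reduced costs (8.4, 2.0), box minimizer x = (0.0, 0.0)
g(y_4) = b*y + (c1 - a1*y)*x1 + (c2 - a2*y)*x2 = 18*0.4 + 8.4*0.0 + 2.0*0.0 = 7.2 + 0.0 + 0.0 = 7.2


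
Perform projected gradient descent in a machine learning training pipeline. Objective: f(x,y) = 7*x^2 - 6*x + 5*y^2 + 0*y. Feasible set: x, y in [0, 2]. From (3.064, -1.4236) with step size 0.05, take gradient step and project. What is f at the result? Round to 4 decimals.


Step 1: Compute gradient at (3.064, -1.4236).
grad_x = 2*7*3.064 - 6 = 36.896
grad_y = 2*5*-1.4236 + 0 = -14.236
Step 2: Gradient step.
x_raw = 3.064 - 0.05*36.896 = 1.2192
y_raw = -1.4236 - 0.05*-14.236 = -0.7118
Step 3: Project onto [0, 2].
x_proj = clip(1.2192) = 1.2192
y_proj = clip(-0.7118) = 0.0
Step 4: Evaluate f.
f(1.2192, 0.0) = 3.0899


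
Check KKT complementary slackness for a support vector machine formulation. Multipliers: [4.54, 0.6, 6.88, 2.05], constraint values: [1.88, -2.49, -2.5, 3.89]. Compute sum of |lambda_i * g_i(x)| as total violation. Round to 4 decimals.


KKT complementary slackness check:
lambda_1 * g_1 = 4.54 * 1.88 = 8.5352
lambda_2 * g_2 = 0.6 * -2.49 = -1.494
lambda_3 * g_3 = 6.88 * -2.5 = -17.2
lambda_4 * g_4 = 2.05 * 3.89 = 7.9745
Total violation = 8.5352 + 1.494 + 17.2 + 7.9745 = 35.2037


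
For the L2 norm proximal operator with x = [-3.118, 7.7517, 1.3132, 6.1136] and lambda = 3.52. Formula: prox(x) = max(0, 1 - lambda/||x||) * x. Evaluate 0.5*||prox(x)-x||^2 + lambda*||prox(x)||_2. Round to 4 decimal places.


Step 1: Compute ||x||.
||x|| = 10.4361
Step 2: Compute scaling factor.
scale = max(0, 1 - 3.52/10.4361) = 0.6627
Step 3: prox(x) = [-2.0663, 5.1371, 0.8703, 4.0515]
||prox(x)|| = 6.9161
Step 4: Proximal objective.
0.5*||prox-x||^2 = 6.1952
lambda*||prox|| = 24.3447
Total = 30.5397


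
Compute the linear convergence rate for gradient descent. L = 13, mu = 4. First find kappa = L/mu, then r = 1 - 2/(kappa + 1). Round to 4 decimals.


Step 1: Compute the condition number.
kappa = L/mu = 13/4 = 3.25
Step 2: Compute the convergence rate.
r = 1 - 2/(kappa + 1) = 1 - 2*mu/(L + mu) = (L - mu)/(L + mu) = 9/17 = 0.5294


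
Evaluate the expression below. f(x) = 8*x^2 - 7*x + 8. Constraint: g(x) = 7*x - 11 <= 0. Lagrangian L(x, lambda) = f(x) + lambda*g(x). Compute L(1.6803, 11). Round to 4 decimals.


Step 1: Evaluate f(x).
f(1.6803) = 8*1.6803^2 - 7*1.6803 + 8 = 18.8252
Step 2: Evaluate g(x).
g(1.6803) = 7*1.6803 - 11 = 0.7621
Step 3: Compute Lagrangian.
L = 18.8252 + 11*0.7621 = 27.2083


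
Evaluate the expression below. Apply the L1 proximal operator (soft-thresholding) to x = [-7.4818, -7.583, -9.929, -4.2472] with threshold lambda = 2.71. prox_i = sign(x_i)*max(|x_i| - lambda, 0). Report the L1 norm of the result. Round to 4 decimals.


Soft-thresholding with lambda = 2.71:
prox(-7.4818) = sign(-7.4818)*max(|-7.4818| - 2.71, 0) = -4.7718
prox(-7.583) = sign(-7.583)*max(|-7.583| - 2.71, 0) = -4.873
prox(-9.929) = sign(-9.929)*max(|-9.929| - 2.71, 0) = -7.219
prox(-4.2472) = sign(-4.2472)*max(|-4.2472| - 2.71, 0) = -1.5372
prox(x) = [-4.7718, -4.873, -7.219, -1.5372]
||prox(x)||_1 = 4.7718 + 4.873 + 7.219 + 1.5372 = 18.401


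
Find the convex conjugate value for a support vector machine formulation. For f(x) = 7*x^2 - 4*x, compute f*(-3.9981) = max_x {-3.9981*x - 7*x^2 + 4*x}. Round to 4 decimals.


f*(y) = sup_x {y*x - a*x^2 - b*x} = sup_x {(y-b)*x - a*x^2}
FOC: (y - b) - 2a*x = 0 => x* = (y - b)/(2a)
x* = (-3.9981 + 4)/(2*7) = 0.0001
f*(-3.9981) = (y-b)^2/(4a) = (-3.9981 + 4)^2/(4*7)
= 0.0/28 = 0.0


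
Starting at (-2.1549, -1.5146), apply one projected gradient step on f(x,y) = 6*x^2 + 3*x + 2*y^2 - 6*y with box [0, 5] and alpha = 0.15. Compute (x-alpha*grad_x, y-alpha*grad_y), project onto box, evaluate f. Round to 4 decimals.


Step 1: Compute gradient at (-2.1549, -1.5146).
grad_x = 2*6*-2.1549 + 3 = -22.8588
grad_y = 2*2*-1.5146 - 6 = -12.0584
Step 2: Gradient step.
x_raw = -2.1549 - 0.15*-22.8588 = 1.2739
y_raw = -1.5146 - 0.15*-12.0584 = 0.2942
Step 3: Project onto [0, 5].
x_proj = clip(1.2739) = 1.2739
y_proj = clip(0.2942) = 0.2942
Step 4: Evaluate f.
f(1.2739, 0.2942) = 11.9671


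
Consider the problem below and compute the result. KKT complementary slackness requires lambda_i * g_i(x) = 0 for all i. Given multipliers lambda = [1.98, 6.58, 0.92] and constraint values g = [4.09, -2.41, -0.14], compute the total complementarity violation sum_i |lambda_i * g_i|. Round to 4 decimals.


KKT complementary slackness check:
lambda_1 * g_1 = 1.98 * 4.09 = 8.0982
lambda_2 * g_2 = 6.58 * -2.41 = -15.8578
lambda_3 * g_3 = 0.92 * -0.14 = -0.1288
Total violation = 8.0982 + 15.8578 + 0.1288 = 24.0848


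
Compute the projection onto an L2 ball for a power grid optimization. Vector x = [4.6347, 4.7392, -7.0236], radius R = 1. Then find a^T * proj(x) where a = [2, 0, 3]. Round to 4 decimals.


Step 1: Compute ||x|| (intermediates to 6 decimals).
||x|| = sqrt(4.6347^2 + 4.7392^2 + (-7.0236)^2) = 9.657713
Step 2: Project.
Since ||x|| > R, scale = R/||x|| = 1/9.657713 = 0.103544, proj(x) = scale * x
proj(x) = [0.479895, 0.490716, -0.727252]
Step 3: Dot product.
a^T * proj(x) = 2*0.479895 + 0*0.490716 + 3*(-0.727252) = -1.222


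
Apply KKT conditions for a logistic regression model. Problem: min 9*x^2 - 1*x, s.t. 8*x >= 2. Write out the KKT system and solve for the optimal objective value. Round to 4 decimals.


Step 1: Try lambda = 0 (constraint inactive).
x_unc = 1/(2*9) = 0.0556
Check: 8*0.0556 = 0.4448 < 2 -- violated!
Step 2: Constraint must be active: 8*x = 2
x* = 2/8 = 0.25
lambda = (2*9*0.25 - 1)/8 = 0.4375
Step 3: Compute optimal value.
f(x*) = 9*0.25^2 - 1*0.25 = 0.3125


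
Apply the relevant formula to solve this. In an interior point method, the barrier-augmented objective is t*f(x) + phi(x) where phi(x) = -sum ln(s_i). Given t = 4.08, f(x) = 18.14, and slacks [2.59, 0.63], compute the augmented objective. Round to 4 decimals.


Step 1: Compute log-barrier.
ln values: [0.9517, -0.462]
phi = -(0.9517 - 0.462) = -0.4896
Step 2: Compute augmented objective.
t*f(x) = 4.08*18.14 = 74.0112
Total = 74.0112 - 0.4896 = 73.5216


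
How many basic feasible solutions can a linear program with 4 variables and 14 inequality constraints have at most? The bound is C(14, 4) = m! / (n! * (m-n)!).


Each vertex corresponds to some choice of n active constraints out of m, so the number of vertices is at most C(m, n) = m! / (n!(m-n)!).
m = 14, n = 4
Numerator: 14 * 13 * 12 * 11
Denominator: 4! = 24
C(14, 4) = 1001


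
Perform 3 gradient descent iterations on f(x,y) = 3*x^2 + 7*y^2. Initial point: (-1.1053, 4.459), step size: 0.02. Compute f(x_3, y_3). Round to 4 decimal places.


Gradient descent on f(x,y) = 3*x^2 + 7*y^2.
Starting point: (-1.1053, 4.459), alpha = 0.02
Step 1: grad_x = 2*3*-1.1053 = -6.6318, grad_y = 2*7*4.459 = 62.426
  x_1 = -1.1053 - 0.02*-6.6318 = -0.9727
  y_1 = 4.459 - 0.02*62.426 = 3.2105
Step 2: grad_x = 2*3*-0.9727 = -5.836, grad_y = 2*7*3.2105 = 44.9467
  x_2 = -0.9727 - 0.02*-5.836 = -0.8559
  y_2 = 3.2105 - 0.02*44.9467 = 2.3115
Step 3: grad_x = 2*3*-0.8559 = -5.1357, grad_y = 2*7*2.3115 = 32.3616
  x_3 = -0.8559 - 0.02*-5.1357 = -0.7532
  y_3 = 2.3115 - 0.02*32.3616 = 1.6643
f(-0.7532, 1.6643) = 3*(-0.7532)^2 + 7*1.6643^2 = 21.0916


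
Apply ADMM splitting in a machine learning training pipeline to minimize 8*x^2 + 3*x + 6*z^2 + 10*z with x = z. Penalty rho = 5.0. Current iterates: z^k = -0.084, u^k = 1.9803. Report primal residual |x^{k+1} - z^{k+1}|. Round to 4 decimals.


ADMM iteration with rho = 5.0, z^k = -0.084, u^k = 1.9803
Step 1: x-update.
Minimize 8*x^2 + 3*x + (5.0/2)*(x + 0.084 + 1.9803)^2
FOC: (2*8 + 5.0)*x = -3 + 5.0*(-0.084 - 1.9803)
x^{k+1} = -0.6344
Step 2: z-update.
Minimize 6*z^2 + 10*z + (5.0/2)*(-0.6344 - z + 1.9803)^2
FOC: (2*6 + 5.0)*z = -10 + 5.0*(-0.6344 + 1.9803)
z^{k+1} = -0.1924
Step 3: u-update.
u^{k+1} = 1.9803 - 0.6344 + 0.1924 = 1.5383
Step 4: Primal residual = |-0.6344 + 0.1924| = 0.442


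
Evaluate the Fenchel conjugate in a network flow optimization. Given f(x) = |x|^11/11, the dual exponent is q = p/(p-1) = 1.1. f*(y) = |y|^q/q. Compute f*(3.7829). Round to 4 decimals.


The conjugate exponent q satisfies 1/p + 1/q = 1.
p = 11, so q = 11/(11 - 1) = 1.1
|y|^q = 3.7829^1.1 = 4.3212
f*(3.7829) = 4.3212 / 1.1 = 3.9284


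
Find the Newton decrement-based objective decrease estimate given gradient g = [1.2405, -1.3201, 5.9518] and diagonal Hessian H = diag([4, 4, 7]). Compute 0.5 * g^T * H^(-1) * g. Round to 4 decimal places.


Step 1: H is diagonal, so H^(-1) * g = [0.3101, -0.33, 0.8503].
Step 2: g^T H^(-1) g = sum_i g_i^2 / H_ii
  = (1.2405)^2/4 + (-1.3201)^2/4 + (5.9518)^2/7
  = 0.3847 + 0.4357 + 5.0606 = 5.8809
Step 3: Objective decrease = 0.5 * g^T H^(-1) g = 2.9405


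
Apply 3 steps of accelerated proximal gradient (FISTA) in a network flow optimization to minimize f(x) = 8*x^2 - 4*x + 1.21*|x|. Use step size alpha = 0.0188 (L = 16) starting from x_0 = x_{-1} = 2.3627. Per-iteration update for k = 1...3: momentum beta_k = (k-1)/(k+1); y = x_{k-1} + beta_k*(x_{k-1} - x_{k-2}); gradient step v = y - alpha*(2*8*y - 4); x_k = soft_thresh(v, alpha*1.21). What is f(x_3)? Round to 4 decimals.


FISTA on f(x) = 8*x^2 - 4*x + 1.21*|x|
L = 16, alpha = 0.0188
Iteration 1: beta = 0.0, y = 2.3627 + 0.0*(2.3627 - 2.3627) = 2.3627
  grad(y) = 33.8032, v = y - alpha*grad = 1.7272
  prox(v) = soft_thresh(1.7272, 0.0227) = 1.7045
Iteration 2: beta = 0.3333, y = 1.7045 + 0.3333*(1.7045 - 2.3627) = 1.485
  grad(y) = 19.7606, v = y - alpha*grad = 1.1135
  prox(v) = soft_thresh(1.1135, 0.0227) = 1.0908
Iteration 3: beta = 0.5, y = 1.0908 + 0.5*(1.0908 - 1.7045) = 0.784
  grad(y) = 8.5433, v = y - alpha*grad = 0.6233
  prox(v) = soft_thresh(0.6233, 0.0227) = 0.6006
f(x_3) = 8*0.6006^2 - 4*0.6006 + 1.21*|0.6006| = 1.2101


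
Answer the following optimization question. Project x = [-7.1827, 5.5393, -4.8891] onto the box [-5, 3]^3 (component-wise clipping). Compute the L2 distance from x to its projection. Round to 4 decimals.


Project each component onto [-5, 3].
clip(-7.1827) = -5.0, clip(5.5393) = 3.0, clip(-4.8891) = -4.8891
Projection = [-5.0, 3.0, -4.8891]
Squared diffs: [4.7642, 6.448, 0.0]
Distance = sqrt(11.2122) = 3.3485


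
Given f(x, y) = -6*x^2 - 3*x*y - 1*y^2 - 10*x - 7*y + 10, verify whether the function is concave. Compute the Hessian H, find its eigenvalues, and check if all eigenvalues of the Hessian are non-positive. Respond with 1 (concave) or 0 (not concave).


The Hessian of f(x,y) = -6*x^2 - 3*x*y - 1*y^2 - 10*x - 7*y + 10 is:
H = [[-12, -3], [-3, -2]]
Trace = -12 - 2 = -14
Determinant = -12*-2 - (-3)^2 = 15
Discriminant = (-14)^2 - 4*15 = 136.0
Eigenvalues: lambda_1 = -12.831, lambda_2 = -1.169
The function is concave.

1


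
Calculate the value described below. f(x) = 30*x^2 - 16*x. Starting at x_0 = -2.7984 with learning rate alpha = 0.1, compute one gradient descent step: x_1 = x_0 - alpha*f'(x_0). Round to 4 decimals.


We compute the gradient at x_0 and apply the update.
f'(x) = 60*x - 16
f'(-2.7984) = 60*-2.7984 - 16 = -183.904
x_1 = -2.7984 - 0.1*-183.904 = 15.592


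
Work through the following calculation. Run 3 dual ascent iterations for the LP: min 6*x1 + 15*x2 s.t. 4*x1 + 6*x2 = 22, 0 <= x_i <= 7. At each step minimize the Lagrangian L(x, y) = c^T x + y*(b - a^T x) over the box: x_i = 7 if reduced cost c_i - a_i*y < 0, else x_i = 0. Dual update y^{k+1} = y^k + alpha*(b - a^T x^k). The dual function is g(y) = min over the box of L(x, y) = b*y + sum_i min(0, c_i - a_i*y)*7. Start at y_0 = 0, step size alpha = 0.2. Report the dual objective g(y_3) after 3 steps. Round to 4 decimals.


Dual ascent for LP: min 6*x1 + 15*x2, 4*x1 + 6*x2 = 22, 0 <= x_i <= 7
Step 1: y^k = 0.0, reduced costs: (6.0, 15.0)
  x^k = (0.0, 0.0), subgradient = b - a^T x = 22.0
  y^{k+1} = 0.0 + 0.2*22.0 = 4.4
Step 2: y^k = 4.4, reduced costs: (-11.6, -11.4)
  x^k = (7.0, 7.0), subgradient = b - a^T x = -48.0
  y^{k+1} = 4.4 + 0.2*-48.0 = -5.2
Step 3: y^k = -5.2, reduced costs: (26.8, 46.2)
  x^k = (0.0, 0.0), subgradient = b - a^T x = 22.0
  y^{k+1} = -5.2 + 0.2*22.0 = -0.8
Dual objective at y_3 = -0.8: reduced costs (9.2, 19.8), box minimizer x = (0.0, 0.0)
g(y_3) = b*y + (c1 - a1*y)*x1 + (c2 - a2*y)*x2 = 22*(-0.8) + 9.2*0.0 + 19.8*0.0 = -17.6 + 0.0 + 0.0 = -17.6


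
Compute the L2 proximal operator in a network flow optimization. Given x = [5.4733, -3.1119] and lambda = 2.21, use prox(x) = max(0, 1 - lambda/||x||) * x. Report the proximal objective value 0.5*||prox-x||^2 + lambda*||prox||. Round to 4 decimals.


Step 1: Compute ||x||.
||x|| = 6.2961
Step 2: Compute scaling factor.
scale = max(0, 1 - 2.21/6.2961) = 0.649
Step 3: prox(x) = [3.5521, -2.0196]
||prox(x)|| = 4.0861
Step 4: Proximal objective.
0.5*||prox-x||^2 = 2.4421
lambda*||prox|| = 9.0303
Total = 11.4723


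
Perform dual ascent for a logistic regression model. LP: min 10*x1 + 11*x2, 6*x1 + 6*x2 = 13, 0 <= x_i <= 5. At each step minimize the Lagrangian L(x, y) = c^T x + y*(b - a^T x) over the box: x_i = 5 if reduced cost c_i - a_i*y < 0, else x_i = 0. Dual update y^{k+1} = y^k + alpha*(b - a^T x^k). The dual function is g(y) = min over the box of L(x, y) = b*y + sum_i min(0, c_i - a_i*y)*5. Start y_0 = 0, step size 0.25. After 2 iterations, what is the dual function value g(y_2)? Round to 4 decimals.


Dual ascent for LP: min 10*x1 + 11*x2, 6*x1 + 6*x2 = 13, 0 <= x_i <= 5
Step 1: y^k = 0.0, reduced costs: (10.0, 11.0)
  x^k = (0.0, 0.0), subgradient = b - a^T x = 13.0
  y^{k+1} = 0.0 + 0.25*13.0 = 3.25
Step 2: y^k = 3.25, reduced costs: (-9.5, -8.5)
  x^k = (5.0, 5.0), subgradient = b - a^T x = -47.0
  y^{k+1} = 3.25 + 0.25*-47.0 = -8.5
Dual objective at y_2 = -8.5: reduced costs (61.0, 62.0), box minimizer x = (0.0, 0.0)
g(y_2) = b*y + (c1 - a1*y)*x1 + (c2 - a2*y)*x2 = 13*(-8.5) + 61.0*0.0 + 62.0*0.0 = -110.5 + 0.0 + 0.0 = -110.5


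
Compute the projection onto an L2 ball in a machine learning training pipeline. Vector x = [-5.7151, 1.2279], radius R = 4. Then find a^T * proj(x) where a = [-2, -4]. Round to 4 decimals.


Step 1: Compute ||x|| (intermediates to 6 decimals).
||x|| = sqrt((-5.7151)^2 + 1.2279^2) = 5.84552
Step 2: Project.
Since ||x|| > R, scale = R/||x|| = 4/5.84552 = 0.684285, proj(x) = scale * x
proj(x) = [-3.910757, 0.840234]
Step 3: Dot product.
a^T * proj(x) = -2*(-3.910757) - 4*0.840234 = 4.4606


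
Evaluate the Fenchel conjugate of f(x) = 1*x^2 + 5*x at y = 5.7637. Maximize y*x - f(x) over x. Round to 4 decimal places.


f*(y) = sup_x {y*x - a*x^2 - b*x} = sup_x {(y-b)*x - a*x^2}
FOC: (y - b) - 2a*x = 0 => x* = (y - b)/(2a)
x* = (5.7637 - 5)/(2*1) = 0.3819
f*(5.7637) = (y-b)^2/(4a) = (5.7637 - 5)^2/(4*1)
= 0.5832/4 = 0.1458


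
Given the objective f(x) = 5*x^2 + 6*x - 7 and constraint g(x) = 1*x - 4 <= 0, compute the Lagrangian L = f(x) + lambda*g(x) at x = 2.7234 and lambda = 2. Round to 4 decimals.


Step 1: Evaluate f(x).
f(2.7234) = 5*2.7234^2 + 6*2.7234 - 7 = 46.4249
Step 2: Evaluate g(x).
g(2.7234) = 1*2.7234 - 4 = -1.2766
Step 3: Compute Lagrangian.
L = 46.4249 + 2*-1.2766 = 43.8717


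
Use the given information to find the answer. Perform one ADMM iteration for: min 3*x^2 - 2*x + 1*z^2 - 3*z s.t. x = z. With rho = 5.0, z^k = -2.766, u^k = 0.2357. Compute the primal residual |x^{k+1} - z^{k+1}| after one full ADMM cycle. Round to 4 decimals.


ADMM iteration with rho = 5.0, z^k = -2.766, u^k = 0.2357
Step 1: x-update.
Minimize 3*x^2 - 2*x + (5.0/2)*(x + 2.766 + 0.2357)^2
FOC: (2*3 + 5.0)*x = 2 + 5.0*(-2.766 - 0.2357)
x^{k+1} = -1.1826
Step 2: z-update.
Minimize 1*z^2 - 3*z + (5.0/2)*(-1.1826 - z + 0.2357)^2
FOC: (2*1 + 5.0)*z = 3 + 5.0*(-1.1826 + 0.2357)
z^{k+1} = -0.2478
Step 3: u-update.
u^{k+1} = 0.2357 - 1.1826 + 0.2478 = -0.6991
Step 4: Primal residual = |-1.1826 + 0.2478| = 0.9348


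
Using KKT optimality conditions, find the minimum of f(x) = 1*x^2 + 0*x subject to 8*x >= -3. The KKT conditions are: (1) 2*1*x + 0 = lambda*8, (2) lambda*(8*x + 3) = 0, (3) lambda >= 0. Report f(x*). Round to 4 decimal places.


Step 1: Try lambda = 0 (constraint inactive).
Stationarity: 2*1*x + 0 = 0
x* = 0/(2*1) = 0.0
Check constraint: 8*0.0 = 0.0 >= -3 -- satisfied.
Step 2: Compute optimal value.
f(x*) = 1*0.0^2 + 0*0.0 = 0.0


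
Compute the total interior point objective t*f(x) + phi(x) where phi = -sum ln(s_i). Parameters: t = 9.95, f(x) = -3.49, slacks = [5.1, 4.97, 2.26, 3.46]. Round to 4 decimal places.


Step 1: Compute log-barrier.
ln values: [1.6292, 1.6034, 0.8154, 1.2413]
phi = -(1.6292 + 1.6034 + 0.8154 + 1.2413) = -5.2893
Step 2: Compute augmented objective.
t*f(x) = 9.95*-3.49 = -34.7255
Total = -34.7255 - 5.2893 = -40.0148


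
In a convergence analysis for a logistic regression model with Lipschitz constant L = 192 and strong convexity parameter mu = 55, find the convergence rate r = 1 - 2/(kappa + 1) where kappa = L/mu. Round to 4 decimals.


Step 1: Compute the condition number.
kappa = L/mu = 192/55 = 3.4909
Step 2: Compute the convergence rate.
r = 1 - 2/(kappa + 1) = 1 - 2*mu/(L + mu) = (L - mu)/(L + mu) = 137/247 = 0.5547


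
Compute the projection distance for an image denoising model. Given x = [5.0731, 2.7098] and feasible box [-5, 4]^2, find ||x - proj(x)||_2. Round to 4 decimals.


Project each component onto [-5, 4].
clip(5.0731) = 4.0, clip(2.7098) = 2.7098
Projection = [4.0, 2.7098]
Squared diffs: [1.1515, 0.0]
Distance = sqrt(1.1515) = 1.0731


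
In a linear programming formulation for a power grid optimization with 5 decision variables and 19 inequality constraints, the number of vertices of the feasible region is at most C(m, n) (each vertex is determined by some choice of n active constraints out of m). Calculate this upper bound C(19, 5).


Each vertex corresponds to some choice of n active constraints out of m, so the number of vertices is at most C(m, n) = m! / (n!(m-n)!).
m = 19, n = 5
Numerator: 19 * 18 * 17 * 16 * 15
Denominator: 5! = 120
C(19, 5) = 11628


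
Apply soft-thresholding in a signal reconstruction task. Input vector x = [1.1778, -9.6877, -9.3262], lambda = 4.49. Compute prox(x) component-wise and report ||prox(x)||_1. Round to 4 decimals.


Soft-thresholding with lambda = 4.49:
prox(1.1778) = sign(1.1778)*max(|1.1778| - 4.49, 0) = 0.0
prox(-9.6877) = sign(-9.6877)*max(|-9.6877| - 4.49, 0) = -5.1977
prox(-9.3262) = sign(-9.3262)*max(|-9.3262| - 4.49, 0) = -4.8362
prox(x) = [0.0, -5.1977, -4.8362]
||prox(x)||_1 = 0.0 + 5.1977 + 4.8362 = 10.0339


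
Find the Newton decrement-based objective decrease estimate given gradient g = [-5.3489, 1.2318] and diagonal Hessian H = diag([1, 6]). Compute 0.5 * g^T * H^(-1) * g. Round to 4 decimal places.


Step 1: H is diagonal, so H^(-1) * g = [-5.3489, 0.2053].
Step 2: g^T H^(-1) g = sum_i g_i^2 / H_ii
  = (-5.3489)^2/1 + (1.2318)^2/6
  = 28.6107 + 0.2529 = 28.8636
Step 3: Objective decrease = 0.5 * g^T H^(-1) g = 14.4318


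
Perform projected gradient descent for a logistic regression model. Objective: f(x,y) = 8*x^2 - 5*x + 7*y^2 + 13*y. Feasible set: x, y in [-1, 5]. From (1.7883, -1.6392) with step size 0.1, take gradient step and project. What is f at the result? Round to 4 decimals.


Step 1: Compute gradient at (1.7883, -1.6392).
grad_x = 2*8*1.7883 - 5 = 23.6128
grad_y = 2*7*-1.6392 + 13 = -9.9488
Step 2: Gradient step.
x_raw = 1.7883 - 0.1*23.6128 = -0.573
y_raw = -1.6392 - 0.1*-9.9488 = -0.6443
Step 3: Project onto [-1, 5].
x_proj = clip(-0.573) = -0.573
y_proj = clip(-0.6443) = -0.6443
Step 4: Evaluate f.
f(-0.573, -0.6443) = 0.0212


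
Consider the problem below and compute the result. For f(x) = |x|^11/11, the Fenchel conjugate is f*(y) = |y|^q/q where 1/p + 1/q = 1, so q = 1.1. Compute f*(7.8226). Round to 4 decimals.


The conjugate exponent q satisfies 1/p + 1/q = 1.
p = 11, so q = 11/(11 - 1) = 1.1
|y|^q = 7.8226^1.1 = 9.6092
f*(7.8226) = 9.6092 / 1.1 = 8.7356


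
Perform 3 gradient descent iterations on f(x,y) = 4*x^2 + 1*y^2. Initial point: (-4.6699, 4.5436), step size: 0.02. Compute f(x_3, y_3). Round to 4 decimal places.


Gradient descent on f(x,y) = 4*x^2 + 1*y^2.
Starting point: (-4.6699, 4.5436), alpha = 0.02
Step 1: grad_x = 2*4*-4.6699 = -37.3592, grad_y = 2*1*4.5436 = 9.0872
  x_1 = -4.6699 - 0.02*-37.3592 = -3.9227
  y_1 = 4.5436 - 0.02*9.0872 = 4.3619
Step 2: grad_x = 2*4*-3.9227 = -31.3817, grad_y = 2*1*4.3619 = 8.7237
  x_2 = -3.9227 - 0.02*-31.3817 = -3.2951
  y_2 = 4.3619 - 0.02*8.7237 = 4.1874
Step 3: grad_x = 2*4*-3.2951 = -26.3607, grad_y = 2*1*4.1874 = 8.3748
  x_3 = -3.2951 - 0.02*-26.3607 = -2.7679
  y_3 = 4.1874 - 0.02*8.3748 = 4.0199
f(-2.7679, 4.0199) = 4*(-2.7679)^2 + 1*4.0199^2 = 46.8039
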